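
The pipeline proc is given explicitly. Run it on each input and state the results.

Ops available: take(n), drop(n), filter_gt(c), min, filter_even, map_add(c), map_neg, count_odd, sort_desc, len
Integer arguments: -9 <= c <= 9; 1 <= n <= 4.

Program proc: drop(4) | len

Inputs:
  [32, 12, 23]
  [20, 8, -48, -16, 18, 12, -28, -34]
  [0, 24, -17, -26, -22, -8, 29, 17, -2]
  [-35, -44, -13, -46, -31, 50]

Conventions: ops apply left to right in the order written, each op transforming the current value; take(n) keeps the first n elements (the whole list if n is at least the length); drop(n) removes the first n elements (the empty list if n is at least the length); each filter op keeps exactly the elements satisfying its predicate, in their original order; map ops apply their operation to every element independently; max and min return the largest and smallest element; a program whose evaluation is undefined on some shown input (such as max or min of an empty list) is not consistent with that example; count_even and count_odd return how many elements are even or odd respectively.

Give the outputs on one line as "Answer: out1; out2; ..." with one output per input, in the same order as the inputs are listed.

Execution, op by op:
  [32, 12, 23] -> [] -> 0
  [20, 8, -48, -16, 18, 12, -28, -34] -> [18, 12, -28, -34] -> 4
  [0, 24, -17, -26, -22, -8, 29, 17, -2] -> [-22, -8, 29, 17, -2] -> 5
  [-35, -44, -13, -46, -31, 50] -> [-31, 50] -> 2

0; 4; 5; 2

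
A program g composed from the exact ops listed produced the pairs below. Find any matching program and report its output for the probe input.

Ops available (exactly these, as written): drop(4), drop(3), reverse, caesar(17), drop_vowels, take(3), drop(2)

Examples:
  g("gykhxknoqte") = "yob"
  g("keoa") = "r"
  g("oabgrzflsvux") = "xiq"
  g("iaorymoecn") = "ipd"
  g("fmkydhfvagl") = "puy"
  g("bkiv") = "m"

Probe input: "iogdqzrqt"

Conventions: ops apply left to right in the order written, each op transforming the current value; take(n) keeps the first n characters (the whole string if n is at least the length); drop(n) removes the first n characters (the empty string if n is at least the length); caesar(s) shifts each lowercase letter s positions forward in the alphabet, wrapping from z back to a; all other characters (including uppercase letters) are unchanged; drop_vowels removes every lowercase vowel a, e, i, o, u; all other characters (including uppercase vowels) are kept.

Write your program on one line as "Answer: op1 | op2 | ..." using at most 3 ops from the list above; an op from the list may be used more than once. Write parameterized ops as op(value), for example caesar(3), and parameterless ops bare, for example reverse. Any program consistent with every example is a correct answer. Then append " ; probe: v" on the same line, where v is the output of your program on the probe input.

caesar(17) | drop(3) | take(3) ; probe: "uhq"

Check, running the answer program on each example:
  "gykhxknoqte" -> "xpbyobefhkv" -> "yobefhkv" -> "yob"
  "keoa" -> "bvfr" -> "r" -> "r"
  "oabgrzflsvux" -> "frsxiqwcjmlo" -> "xiqwcjmlo" -> "xiq"
  "iaorymoecn" -> "zrfipdfvte" -> "ipdfvte" -> "ipd"
  "fmkydhfvagl" -> "wdbpuywmrxc" -> "puywmrxc" -> "puy"
  "bkiv" -> "sbzm" -> "m" -> "m"
  probe: "iogdqzrqt" -> "zfxuhqihk" -> "uhqihk" -> "uhq"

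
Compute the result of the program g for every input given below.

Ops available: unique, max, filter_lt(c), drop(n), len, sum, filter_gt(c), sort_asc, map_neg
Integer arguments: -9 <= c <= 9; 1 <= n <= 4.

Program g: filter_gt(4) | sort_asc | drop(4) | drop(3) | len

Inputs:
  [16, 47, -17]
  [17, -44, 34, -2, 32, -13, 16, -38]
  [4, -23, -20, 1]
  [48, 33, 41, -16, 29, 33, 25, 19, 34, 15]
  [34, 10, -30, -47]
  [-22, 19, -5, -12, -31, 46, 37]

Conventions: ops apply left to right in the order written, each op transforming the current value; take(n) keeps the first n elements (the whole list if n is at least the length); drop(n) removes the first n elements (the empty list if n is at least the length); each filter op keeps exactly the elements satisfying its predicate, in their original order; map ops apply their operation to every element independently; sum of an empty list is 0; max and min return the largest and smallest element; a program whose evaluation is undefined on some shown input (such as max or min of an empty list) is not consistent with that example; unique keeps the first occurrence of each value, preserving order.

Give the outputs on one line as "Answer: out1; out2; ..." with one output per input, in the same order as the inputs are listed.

Execution, op by op:
  [16, 47, -17] -> [16, 47] -> [16, 47] -> [] -> [] -> 0
  [17, -44, 34, -2, 32, -13, 16, -38] -> [17, 34, 32, 16] -> [16, 17, 32, 34] -> [] -> [] -> 0
  [4, -23, -20, 1] -> [] -> [] -> [] -> [] -> 0
  [48, 33, 41, -16, 29, 33, 25, 19, 34, 15] -> [48, 33, 41, 29, 33, 25, 19, 34, 15] -> [15, 19, 25, 29, 33, 33, 34, 41, 48] -> [33, 33, 34, 41, 48] -> [41, 48] -> 2
  [34, 10, -30, -47] -> [34, 10] -> [10, 34] -> [] -> [] -> 0
  [-22, 19, -5, -12, -31, 46, 37] -> [19, 46, 37] -> [19, 37, 46] -> [] -> [] -> 0

0; 0; 0; 2; 0; 0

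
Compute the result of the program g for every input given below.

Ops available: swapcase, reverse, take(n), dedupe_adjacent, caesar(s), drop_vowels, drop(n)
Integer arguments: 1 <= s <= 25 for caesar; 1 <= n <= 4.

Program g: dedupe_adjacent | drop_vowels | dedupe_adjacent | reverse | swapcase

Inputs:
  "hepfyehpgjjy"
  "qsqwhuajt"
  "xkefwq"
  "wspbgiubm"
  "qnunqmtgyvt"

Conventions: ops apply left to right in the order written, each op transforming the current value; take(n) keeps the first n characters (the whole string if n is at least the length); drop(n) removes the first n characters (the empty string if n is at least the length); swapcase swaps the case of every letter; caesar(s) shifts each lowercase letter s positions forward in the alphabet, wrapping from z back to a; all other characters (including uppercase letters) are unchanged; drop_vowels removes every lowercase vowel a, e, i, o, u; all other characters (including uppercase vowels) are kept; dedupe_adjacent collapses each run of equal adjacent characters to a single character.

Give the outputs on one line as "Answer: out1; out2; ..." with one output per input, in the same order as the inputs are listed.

"YJGPHYFPH"; "TJHWQSQ"; "QWFKX"; "MBGBPSW"; "TVYGTMQNQ"

Execution, op by op:
  "hepfyehpgjjy" -> "hepfyehpgjy" -> "hpfyhpgjy" -> "hpfyhpgjy" -> "yjgphyfph" -> "YJGPHYFPH"
  "qsqwhuajt" -> "qsqwhuajt" -> "qsqwhjt" -> "qsqwhjt" -> "tjhwqsq" -> "TJHWQSQ"
  "xkefwq" -> "xkefwq" -> "xkfwq" -> "xkfwq" -> "qwfkx" -> "QWFKX"
  "wspbgiubm" -> "wspbgiubm" -> "wspbgbm" -> "wspbgbm" -> "mbgbpsw" -> "MBGBPSW"
  "qnunqmtgyvt" -> "qnunqmtgyvt" -> "qnnqmtgyvt" -> "qnqmtgyvt" -> "tvygtmqnq" -> "TVYGTMQNQ"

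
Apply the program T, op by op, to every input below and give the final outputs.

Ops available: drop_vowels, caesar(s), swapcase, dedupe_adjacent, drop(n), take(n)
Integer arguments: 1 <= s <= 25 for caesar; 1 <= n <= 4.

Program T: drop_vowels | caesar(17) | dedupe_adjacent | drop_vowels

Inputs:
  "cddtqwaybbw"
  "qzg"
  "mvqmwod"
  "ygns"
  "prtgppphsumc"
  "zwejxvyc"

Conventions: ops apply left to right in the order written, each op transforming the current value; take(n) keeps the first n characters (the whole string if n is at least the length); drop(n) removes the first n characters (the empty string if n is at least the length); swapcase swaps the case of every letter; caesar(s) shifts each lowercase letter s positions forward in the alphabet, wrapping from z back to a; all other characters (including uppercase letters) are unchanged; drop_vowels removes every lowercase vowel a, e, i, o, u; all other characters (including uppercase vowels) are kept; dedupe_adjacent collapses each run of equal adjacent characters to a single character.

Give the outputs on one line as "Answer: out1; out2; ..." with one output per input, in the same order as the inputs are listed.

Execution, op by op:
  "cddtqwaybbw" -> "cddtqwybbw" -> "tuukhnpssn" -> "tukhnpsn" -> "tkhnpsn"
  "qzg" -> "qzg" -> "hqx" -> "hqx" -> "hqx"
  "mvqmwod" -> "mvqmwd" -> "dmhdnu" -> "dmhdnu" -> "dmhdn"
  "ygns" -> "ygns" -> "pxej" -> "pxej" -> "pxj"
  "prtgppphsumc" -> "prtgppphsmc" -> "gikxgggyjdt" -> "gikxgyjdt" -> "gkxgyjdt"
  "zwejxvyc" -> "zwjxvyc" -> "qnaompt" -> "qnaompt" -> "qnmpt"

"tkhnpsn"; "hqx"; "dmhdn"; "pxj"; "gkxgyjdt"; "qnmpt"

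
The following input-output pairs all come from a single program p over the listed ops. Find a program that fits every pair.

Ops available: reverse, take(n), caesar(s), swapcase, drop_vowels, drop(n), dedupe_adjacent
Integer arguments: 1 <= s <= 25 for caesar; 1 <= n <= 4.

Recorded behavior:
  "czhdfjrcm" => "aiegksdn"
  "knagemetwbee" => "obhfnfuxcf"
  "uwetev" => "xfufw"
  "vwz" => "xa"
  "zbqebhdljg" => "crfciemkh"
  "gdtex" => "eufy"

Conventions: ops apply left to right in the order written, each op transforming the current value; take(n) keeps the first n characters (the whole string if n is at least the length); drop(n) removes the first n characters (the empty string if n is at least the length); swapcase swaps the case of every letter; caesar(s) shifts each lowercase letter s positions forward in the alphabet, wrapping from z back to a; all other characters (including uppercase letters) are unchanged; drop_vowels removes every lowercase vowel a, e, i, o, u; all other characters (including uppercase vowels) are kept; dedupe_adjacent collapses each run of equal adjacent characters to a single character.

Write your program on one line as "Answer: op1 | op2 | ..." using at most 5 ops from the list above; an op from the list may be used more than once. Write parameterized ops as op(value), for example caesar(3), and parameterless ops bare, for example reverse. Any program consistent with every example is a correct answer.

caesar(24) | drop(1) | dedupe_adjacent | caesar(3)

Check, running the answer program on each example:
  "czhdfjrcm" -> "axfbdhpak" -> "xfbdhpak" -> "xfbdhpak" -> "aiegksdn"
  "knagemetwbee" -> "ilyeckcruzcc" -> "lyeckcruzcc" -> "lyeckcruzc" -> "obhfnfuxcf"
  "uwetev" -> "sucrct" -> "ucrct" -> "ucrct" -> "xfufw"
  "vwz" -> "tux" -> "ux" -> "ux" -> "xa"
  "zbqebhdljg" -> "xzoczfbjhe" -> "zoczfbjhe" -> "zoczfbjhe" -> "crfciemkh"
  "gdtex" -> "ebrcv" -> "brcv" -> "brcv" -> "eufy"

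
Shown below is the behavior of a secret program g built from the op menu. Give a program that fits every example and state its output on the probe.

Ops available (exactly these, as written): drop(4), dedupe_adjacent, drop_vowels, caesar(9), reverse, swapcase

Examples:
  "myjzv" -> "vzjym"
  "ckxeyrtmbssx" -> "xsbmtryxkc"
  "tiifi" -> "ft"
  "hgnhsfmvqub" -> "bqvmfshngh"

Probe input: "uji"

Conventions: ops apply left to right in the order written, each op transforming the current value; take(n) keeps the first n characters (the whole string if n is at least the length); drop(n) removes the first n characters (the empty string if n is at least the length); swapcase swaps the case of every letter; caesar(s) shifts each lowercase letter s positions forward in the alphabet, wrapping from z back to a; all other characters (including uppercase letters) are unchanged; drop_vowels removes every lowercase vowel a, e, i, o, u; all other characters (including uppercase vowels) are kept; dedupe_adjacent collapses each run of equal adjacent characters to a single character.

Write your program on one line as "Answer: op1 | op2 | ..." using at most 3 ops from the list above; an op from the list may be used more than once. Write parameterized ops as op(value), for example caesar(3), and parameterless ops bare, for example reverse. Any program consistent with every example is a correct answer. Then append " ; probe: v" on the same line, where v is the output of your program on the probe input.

drop_vowels | reverse | dedupe_adjacent ; probe: "j"

Check, running the answer program on each example:
  "myjzv" -> "myjzv" -> "vzjym" -> "vzjym"
  "ckxeyrtmbssx" -> "ckxyrtmbssx" -> "xssbmtryxkc" -> "xsbmtryxkc"
  "tiifi" -> "tf" -> "ft" -> "ft"
  "hgnhsfmvqub" -> "hgnhsfmvqb" -> "bqvmfshngh" -> "bqvmfshngh"
  probe: "uji" -> "j" -> "j" -> "j"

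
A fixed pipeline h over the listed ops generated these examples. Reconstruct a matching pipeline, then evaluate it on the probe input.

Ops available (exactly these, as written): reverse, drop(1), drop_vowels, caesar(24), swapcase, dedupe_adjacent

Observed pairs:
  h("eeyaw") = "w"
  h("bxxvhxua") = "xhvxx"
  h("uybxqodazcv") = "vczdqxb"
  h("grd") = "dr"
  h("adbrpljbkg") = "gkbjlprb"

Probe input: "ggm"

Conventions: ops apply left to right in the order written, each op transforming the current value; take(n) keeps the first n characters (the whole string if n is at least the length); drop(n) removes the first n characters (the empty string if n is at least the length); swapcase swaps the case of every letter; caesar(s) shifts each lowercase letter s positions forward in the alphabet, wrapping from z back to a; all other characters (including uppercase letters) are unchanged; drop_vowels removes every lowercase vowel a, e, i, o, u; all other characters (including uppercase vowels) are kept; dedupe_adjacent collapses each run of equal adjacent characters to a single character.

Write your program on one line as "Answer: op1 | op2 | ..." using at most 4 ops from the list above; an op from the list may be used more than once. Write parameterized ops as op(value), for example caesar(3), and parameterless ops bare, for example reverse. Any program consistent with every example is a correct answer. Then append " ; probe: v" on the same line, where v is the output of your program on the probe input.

drop_vowels | drop(1) | reverse ; probe: "mg"

Check, running the answer program on each example:
  "eeyaw" -> "yw" -> "w" -> "w"
  "bxxvhxua" -> "bxxvhx" -> "xxvhx" -> "xhvxx"
  "uybxqodazcv" -> "ybxqdzcv" -> "bxqdzcv" -> "vczdqxb"
  "grd" -> "grd" -> "rd" -> "dr"
  "adbrpljbkg" -> "dbrpljbkg" -> "brpljbkg" -> "gkbjlprb"
  probe: "ggm" -> "ggm" -> "gm" -> "mg"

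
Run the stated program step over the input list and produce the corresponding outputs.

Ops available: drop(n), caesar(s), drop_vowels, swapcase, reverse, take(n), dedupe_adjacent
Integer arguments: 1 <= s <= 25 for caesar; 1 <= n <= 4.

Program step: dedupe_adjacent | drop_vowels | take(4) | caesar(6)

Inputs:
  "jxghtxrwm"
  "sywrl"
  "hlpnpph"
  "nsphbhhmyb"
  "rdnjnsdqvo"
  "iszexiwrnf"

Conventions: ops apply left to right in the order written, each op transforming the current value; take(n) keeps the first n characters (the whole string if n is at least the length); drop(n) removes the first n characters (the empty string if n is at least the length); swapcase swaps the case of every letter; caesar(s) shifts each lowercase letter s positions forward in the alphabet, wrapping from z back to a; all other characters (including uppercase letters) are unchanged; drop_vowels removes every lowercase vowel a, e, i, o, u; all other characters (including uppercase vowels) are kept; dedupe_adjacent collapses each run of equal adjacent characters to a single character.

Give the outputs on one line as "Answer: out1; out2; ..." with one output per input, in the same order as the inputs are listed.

"pdmn"; "yecx"; "nrvt"; "tyvn"; "xjtp"; "yfdc"

Execution, op by op:
  "jxghtxrwm" -> "jxghtxrwm" -> "jxghtxrwm" -> "jxgh" -> "pdmn"
  "sywrl" -> "sywrl" -> "sywrl" -> "sywr" -> "yecx"
  "hlpnpph" -> "hlpnph" -> "hlpnph" -> "hlpn" -> "nrvt"
  "nsphbhhmyb" -> "nsphbhmyb" -> "nsphbhmyb" -> "nsph" -> "tyvn"
  "rdnjnsdqvo" -> "rdnjnsdqvo" -> "rdnjnsdqv" -> "rdnj" -> "xjtp"
  "iszexiwrnf" -> "iszexiwrnf" -> "szxwrnf" -> "szxw" -> "yfdc"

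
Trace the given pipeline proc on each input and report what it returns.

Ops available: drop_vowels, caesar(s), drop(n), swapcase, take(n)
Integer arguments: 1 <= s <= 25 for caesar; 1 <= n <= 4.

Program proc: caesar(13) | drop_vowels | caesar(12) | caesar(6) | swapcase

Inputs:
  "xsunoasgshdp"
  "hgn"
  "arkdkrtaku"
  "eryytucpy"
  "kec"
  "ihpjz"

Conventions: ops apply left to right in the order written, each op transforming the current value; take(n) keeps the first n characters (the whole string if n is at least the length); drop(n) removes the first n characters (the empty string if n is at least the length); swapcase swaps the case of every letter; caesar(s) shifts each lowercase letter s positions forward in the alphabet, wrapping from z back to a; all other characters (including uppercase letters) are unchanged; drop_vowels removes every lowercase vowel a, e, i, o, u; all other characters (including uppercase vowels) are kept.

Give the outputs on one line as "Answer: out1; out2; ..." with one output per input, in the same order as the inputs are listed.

Execution, op by op:
  "xsunoasgshdp" -> "kfhabnftfuqc" -> "kfhbnftfqc" -> "wrtnzrfrco" -> "cxztfxlxiu" -> "CXZTFXLXIU"
  "hgn" -> "uta" -> "t" -> "f" -> "l" -> "L"
  "arkdkrtaku" -> "nexqxegnxh" -> "nxqxgnxh" -> "zjcjszjt" -> "fpipyfpz" -> "FPIPYFPZ"
  "eryytucpy" -> "rellghpcl" -> "rllghpcl" -> "dxxstbox" -> "jddyzhud" -> "JDDYZHUD"
  "kec" -> "xrp" -> "xrp" -> "jdb" -> "pjh" -> "PJH"
  "ihpjz" -> "vucwm" -> "vcwm" -> "hoiy" -> "nuoe" -> "NUOE"

"CXZTFXLXIU"; "L"; "FPIPYFPZ"; "JDDYZHUD"; "PJH"; "NUOE"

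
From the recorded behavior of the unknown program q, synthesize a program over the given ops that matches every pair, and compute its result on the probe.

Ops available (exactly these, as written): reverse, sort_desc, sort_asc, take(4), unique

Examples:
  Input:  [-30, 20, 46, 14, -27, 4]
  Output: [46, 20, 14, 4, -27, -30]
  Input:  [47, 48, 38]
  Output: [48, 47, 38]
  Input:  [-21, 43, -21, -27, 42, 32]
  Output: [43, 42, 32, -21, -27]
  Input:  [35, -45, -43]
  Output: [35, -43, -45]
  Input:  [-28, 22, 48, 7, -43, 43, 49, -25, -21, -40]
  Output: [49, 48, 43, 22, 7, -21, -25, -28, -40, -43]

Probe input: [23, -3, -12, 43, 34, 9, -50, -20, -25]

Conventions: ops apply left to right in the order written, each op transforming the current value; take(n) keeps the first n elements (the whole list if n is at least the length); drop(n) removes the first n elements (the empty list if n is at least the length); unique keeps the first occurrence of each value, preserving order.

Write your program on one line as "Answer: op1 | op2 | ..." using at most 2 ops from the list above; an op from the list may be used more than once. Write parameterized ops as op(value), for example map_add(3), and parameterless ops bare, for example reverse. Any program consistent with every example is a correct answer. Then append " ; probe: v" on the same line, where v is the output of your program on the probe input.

unique | sort_desc ; probe: [43, 34, 23, 9, -3, -12, -20, -25, -50]

Check, running the answer program on each example:
  [-30, 20, 46, 14, -27, 4] -> [-30, 20, 46, 14, -27, 4] -> [46, 20, 14, 4, -27, -30]
  [47, 48, 38] -> [47, 48, 38] -> [48, 47, 38]
  [-21, 43, -21, -27, 42, 32] -> [-21, 43, -27, 42, 32] -> [43, 42, 32, -21, -27]
  [35, -45, -43] -> [35, -45, -43] -> [35, -43, -45]
  [-28, 22, 48, 7, -43, 43, 49, -25, -21, -40] -> [-28, 22, 48, 7, -43, 43, 49, -25, -21, -40] -> [49, 48, 43, 22, 7, -21, -25, -28, -40, -43]
  probe: [23, -3, -12, 43, 34, 9, -50, -20, -25] -> [23, -3, -12, 43, 34, 9, -50, -20, -25] -> [43, 34, 23, 9, -3, -12, -20, -25, -50]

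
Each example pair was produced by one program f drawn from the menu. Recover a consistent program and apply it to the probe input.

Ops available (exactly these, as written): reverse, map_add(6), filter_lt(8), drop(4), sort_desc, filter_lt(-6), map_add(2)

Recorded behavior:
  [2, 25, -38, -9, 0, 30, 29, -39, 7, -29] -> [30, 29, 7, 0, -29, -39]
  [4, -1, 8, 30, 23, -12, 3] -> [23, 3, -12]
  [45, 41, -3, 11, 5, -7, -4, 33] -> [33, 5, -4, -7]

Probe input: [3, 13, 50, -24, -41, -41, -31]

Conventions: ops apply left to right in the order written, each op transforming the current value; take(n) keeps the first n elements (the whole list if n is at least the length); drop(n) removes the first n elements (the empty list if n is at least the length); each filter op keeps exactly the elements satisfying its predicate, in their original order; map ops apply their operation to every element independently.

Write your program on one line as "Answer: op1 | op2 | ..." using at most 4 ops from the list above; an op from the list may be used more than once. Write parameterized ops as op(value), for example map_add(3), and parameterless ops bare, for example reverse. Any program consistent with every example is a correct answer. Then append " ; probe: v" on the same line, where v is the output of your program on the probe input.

drop(4) | reverse | sort_desc ; probe: [-31, -41, -41]

Check, running the answer program on each example:
  [2, 25, -38, -9, 0, 30, 29, -39, 7, -29] -> [0, 30, 29, -39, 7, -29] -> [-29, 7, -39, 29, 30, 0] -> [30, 29, 7, 0, -29, -39]
  [4, -1, 8, 30, 23, -12, 3] -> [23, -12, 3] -> [3, -12, 23] -> [23, 3, -12]
  [45, 41, -3, 11, 5, -7, -4, 33] -> [5, -7, -4, 33] -> [33, -4, -7, 5] -> [33, 5, -4, -7]
  probe: [3, 13, 50, -24, -41, -41, -31] -> [-41, -41, -31] -> [-31, -41, -41] -> [-31, -41, -41]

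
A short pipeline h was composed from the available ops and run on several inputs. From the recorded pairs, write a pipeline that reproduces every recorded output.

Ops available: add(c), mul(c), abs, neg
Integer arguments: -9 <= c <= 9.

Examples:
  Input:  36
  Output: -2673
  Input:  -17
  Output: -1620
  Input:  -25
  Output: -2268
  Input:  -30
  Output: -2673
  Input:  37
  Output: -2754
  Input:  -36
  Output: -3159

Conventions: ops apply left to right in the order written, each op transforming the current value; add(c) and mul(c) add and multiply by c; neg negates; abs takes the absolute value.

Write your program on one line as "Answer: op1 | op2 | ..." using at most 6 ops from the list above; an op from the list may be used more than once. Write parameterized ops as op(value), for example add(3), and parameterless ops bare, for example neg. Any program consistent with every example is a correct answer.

neg | add(3) | abs | mul(9) | mul(9) | neg

Check, running the answer program on each example:
  36 -> -36 -> -33 -> 33 -> 297 -> 2673 -> -2673
  -17 -> 17 -> 20 -> 20 -> 180 -> 1620 -> -1620
  -25 -> 25 -> 28 -> 28 -> 252 -> 2268 -> -2268
  -30 -> 30 -> 33 -> 33 -> 297 -> 2673 -> -2673
  37 -> -37 -> -34 -> 34 -> 306 -> 2754 -> -2754
  -36 -> 36 -> 39 -> 39 -> 351 -> 3159 -> -3159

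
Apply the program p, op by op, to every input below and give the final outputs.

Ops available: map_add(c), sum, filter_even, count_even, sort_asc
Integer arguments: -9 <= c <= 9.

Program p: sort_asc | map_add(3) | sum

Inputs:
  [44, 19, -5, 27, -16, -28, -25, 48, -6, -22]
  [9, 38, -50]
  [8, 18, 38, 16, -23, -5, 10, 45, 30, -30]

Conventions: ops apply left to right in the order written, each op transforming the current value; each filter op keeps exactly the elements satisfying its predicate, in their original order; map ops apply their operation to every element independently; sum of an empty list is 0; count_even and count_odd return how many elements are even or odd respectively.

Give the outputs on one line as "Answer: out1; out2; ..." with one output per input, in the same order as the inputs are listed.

66; 6; 137

Execution, op by op:
  [44, 19, -5, 27, -16, -28, -25, 48, -6, -22] -> [-28, -25, -22, -16, -6, -5, 19, 27, 44, 48] -> [-25, -22, -19, -13, -3, -2, 22, 30, 47, 51] -> 66
  [9, 38, -50] -> [-50, 9, 38] -> [-47, 12, 41] -> 6
  [8, 18, 38, 16, -23, -5, 10, 45, 30, -30] -> [-30, -23, -5, 8, 10, 16, 18, 30, 38, 45] -> [-27, -20, -2, 11, 13, 19, 21, 33, 41, 48] -> 137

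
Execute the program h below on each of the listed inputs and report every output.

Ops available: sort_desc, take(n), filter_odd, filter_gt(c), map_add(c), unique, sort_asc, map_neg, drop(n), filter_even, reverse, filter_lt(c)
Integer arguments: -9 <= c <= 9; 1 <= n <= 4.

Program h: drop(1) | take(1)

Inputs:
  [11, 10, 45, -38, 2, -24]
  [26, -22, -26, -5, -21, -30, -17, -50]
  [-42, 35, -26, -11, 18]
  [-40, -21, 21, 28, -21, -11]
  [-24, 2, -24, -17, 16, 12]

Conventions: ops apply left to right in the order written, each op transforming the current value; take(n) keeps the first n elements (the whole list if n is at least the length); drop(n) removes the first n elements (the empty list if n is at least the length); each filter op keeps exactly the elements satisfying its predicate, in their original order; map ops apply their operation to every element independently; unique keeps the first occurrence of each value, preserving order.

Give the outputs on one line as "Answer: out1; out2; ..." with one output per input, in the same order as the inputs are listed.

Execution, op by op:
  [11, 10, 45, -38, 2, -24] -> [10, 45, -38, 2, -24] -> [10]
  [26, -22, -26, -5, -21, -30, -17, -50] -> [-22, -26, -5, -21, -30, -17, -50] -> [-22]
  [-42, 35, -26, -11, 18] -> [35, -26, -11, 18] -> [35]
  [-40, -21, 21, 28, -21, -11] -> [-21, 21, 28, -21, -11] -> [-21]
  [-24, 2, -24, -17, 16, 12] -> [2, -24, -17, 16, 12] -> [2]

[10]; [-22]; [35]; [-21]; [2]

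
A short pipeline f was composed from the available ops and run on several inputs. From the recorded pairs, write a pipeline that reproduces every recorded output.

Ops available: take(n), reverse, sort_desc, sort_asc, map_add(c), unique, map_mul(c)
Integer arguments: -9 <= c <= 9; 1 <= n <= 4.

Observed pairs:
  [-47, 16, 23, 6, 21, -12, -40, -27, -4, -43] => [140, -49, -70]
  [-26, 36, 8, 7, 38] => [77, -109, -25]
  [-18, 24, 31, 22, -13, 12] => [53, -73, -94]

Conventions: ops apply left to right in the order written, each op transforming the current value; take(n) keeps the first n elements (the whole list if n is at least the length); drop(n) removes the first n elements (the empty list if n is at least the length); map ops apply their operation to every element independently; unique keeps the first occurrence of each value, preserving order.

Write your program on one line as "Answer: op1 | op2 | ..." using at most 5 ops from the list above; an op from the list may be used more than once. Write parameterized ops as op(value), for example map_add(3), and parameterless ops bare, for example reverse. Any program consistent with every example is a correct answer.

take(3) | map_mul(-3) | map_add(1) | map_add(-2)

Check, running the answer program on each example:
  [-47, 16, 23, 6, 21, -12, -40, -27, -4, -43] -> [-47, 16, 23] -> [141, -48, -69] -> [142, -47, -68] -> [140, -49, -70]
  [-26, 36, 8, 7, 38] -> [-26, 36, 8] -> [78, -108, -24] -> [79, -107, -23] -> [77, -109, -25]
  [-18, 24, 31, 22, -13, 12] -> [-18, 24, 31] -> [54, -72, -93] -> [55, -71, -92] -> [53, -73, -94]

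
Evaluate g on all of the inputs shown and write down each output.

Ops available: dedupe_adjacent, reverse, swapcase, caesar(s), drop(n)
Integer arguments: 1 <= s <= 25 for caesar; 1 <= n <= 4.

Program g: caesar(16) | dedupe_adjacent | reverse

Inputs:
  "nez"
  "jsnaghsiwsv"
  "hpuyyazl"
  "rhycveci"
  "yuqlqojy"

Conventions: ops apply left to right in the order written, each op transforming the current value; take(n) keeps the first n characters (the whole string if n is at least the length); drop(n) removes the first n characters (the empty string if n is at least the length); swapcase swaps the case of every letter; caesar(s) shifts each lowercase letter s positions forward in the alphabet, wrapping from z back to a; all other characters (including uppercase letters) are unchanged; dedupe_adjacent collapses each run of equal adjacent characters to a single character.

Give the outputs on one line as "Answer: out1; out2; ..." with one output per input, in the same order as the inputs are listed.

"pud"; "limyixwqdiz"; "bpqokfx"; "ysulsoxh"; "ozegbgko"

Execution, op by op:
  "nez" -> "dup" -> "dup" -> "pud"
  "jsnaghsiwsv" -> "zidqwxiymil" -> "zidqwxiymil" -> "limyixwqdiz"
  "hpuyyazl" -> "xfkooqpb" -> "xfkoqpb" -> "bpqokfx"
  "rhycveci" -> "hxoslusy" -> "hxoslusy" -> "ysulsoxh"
  "yuqlqojy" -> "okgbgezo" -> "okgbgezo" -> "ozegbgko"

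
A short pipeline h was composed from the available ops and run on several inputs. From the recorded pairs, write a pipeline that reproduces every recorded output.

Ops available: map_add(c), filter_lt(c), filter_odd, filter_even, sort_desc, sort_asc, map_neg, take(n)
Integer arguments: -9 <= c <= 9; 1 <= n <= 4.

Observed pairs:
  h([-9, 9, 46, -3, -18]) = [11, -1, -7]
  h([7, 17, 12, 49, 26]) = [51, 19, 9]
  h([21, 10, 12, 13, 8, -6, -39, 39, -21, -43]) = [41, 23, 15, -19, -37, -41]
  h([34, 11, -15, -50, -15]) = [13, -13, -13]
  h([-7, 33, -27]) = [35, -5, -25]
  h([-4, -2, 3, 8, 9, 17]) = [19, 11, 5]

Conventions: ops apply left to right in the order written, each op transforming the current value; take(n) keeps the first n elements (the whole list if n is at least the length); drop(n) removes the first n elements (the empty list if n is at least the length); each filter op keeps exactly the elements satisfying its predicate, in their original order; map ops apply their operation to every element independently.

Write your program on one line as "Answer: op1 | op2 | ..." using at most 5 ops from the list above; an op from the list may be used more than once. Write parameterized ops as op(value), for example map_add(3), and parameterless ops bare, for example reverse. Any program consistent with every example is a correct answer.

map_add(2) | sort_asc | filter_odd | sort_desc

Check, running the answer program on each example:
  [-9, 9, 46, -3, -18] -> [-7, 11, 48, -1, -16] -> [-16, -7, -1, 11, 48] -> [-7, -1, 11] -> [11, -1, -7]
  [7, 17, 12, 49, 26] -> [9, 19, 14, 51, 28] -> [9, 14, 19, 28, 51] -> [9, 19, 51] -> [51, 19, 9]
  [21, 10, 12, 13, 8, -6, -39, 39, -21, -43] -> [23, 12, 14, 15, 10, -4, -37, 41, -19, -41] -> [-41, -37, -19, -4, 10, 12, 14, 15, 23, 41] -> [-41, -37, -19, 15, 23, 41] -> [41, 23, 15, -19, -37, -41]
  [34, 11, -15, -50, -15] -> [36, 13, -13, -48, -13] -> [-48, -13, -13, 13, 36] -> [-13, -13, 13] -> [13, -13, -13]
  [-7, 33, -27] -> [-5, 35, -25] -> [-25, -5, 35] -> [-25, -5, 35] -> [35, -5, -25]
  [-4, -2, 3, 8, 9, 17] -> [-2, 0, 5, 10, 11, 19] -> [-2, 0, 5, 10, 11, 19] -> [5, 11, 19] -> [19, 11, 5]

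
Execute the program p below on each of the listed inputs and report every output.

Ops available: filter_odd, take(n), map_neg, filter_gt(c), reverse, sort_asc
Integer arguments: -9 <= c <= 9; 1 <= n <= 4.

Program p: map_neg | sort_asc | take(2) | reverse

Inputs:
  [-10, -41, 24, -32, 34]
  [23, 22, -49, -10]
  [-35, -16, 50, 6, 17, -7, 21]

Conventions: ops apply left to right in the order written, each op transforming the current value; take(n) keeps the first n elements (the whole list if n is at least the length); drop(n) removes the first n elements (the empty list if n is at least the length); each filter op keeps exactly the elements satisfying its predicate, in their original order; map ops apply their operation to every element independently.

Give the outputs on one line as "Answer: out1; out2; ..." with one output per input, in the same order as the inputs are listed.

[-24, -34]; [-22, -23]; [-21, -50]

Execution, op by op:
  [-10, -41, 24, -32, 34] -> [10, 41, -24, 32, -34] -> [-34, -24, 10, 32, 41] -> [-34, -24] -> [-24, -34]
  [23, 22, -49, -10] -> [-23, -22, 49, 10] -> [-23, -22, 10, 49] -> [-23, -22] -> [-22, -23]
  [-35, -16, 50, 6, 17, -7, 21] -> [35, 16, -50, -6, -17, 7, -21] -> [-50, -21, -17, -6, 7, 16, 35] -> [-50, -21] -> [-21, -50]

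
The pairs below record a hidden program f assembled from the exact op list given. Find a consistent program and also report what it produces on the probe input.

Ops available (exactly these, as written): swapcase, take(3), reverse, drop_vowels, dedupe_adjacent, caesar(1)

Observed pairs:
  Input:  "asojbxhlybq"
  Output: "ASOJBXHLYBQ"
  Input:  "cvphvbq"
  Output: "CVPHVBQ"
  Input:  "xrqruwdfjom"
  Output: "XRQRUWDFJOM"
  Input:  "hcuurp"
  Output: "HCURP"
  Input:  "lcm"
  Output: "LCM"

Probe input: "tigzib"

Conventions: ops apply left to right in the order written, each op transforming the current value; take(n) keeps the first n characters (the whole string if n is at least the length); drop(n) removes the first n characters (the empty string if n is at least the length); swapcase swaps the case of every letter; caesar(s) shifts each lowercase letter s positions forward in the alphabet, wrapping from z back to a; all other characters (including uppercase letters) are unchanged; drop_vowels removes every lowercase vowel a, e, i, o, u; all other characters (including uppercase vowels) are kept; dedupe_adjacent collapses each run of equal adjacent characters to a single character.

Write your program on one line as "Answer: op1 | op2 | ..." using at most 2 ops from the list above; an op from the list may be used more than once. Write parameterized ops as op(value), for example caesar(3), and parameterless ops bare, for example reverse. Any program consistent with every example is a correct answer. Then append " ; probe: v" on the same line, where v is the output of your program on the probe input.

dedupe_adjacent | swapcase ; probe: "TIGZIB"

Check, running the answer program on each example:
  "asojbxhlybq" -> "asojbxhlybq" -> "ASOJBXHLYBQ"
  "cvphvbq" -> "cvphvbq" -> "CVPHVBQ"
  "xrqruwdfjom" -> "xrqruwdfjom" -> "XRQRUWDFJOM"
  "hcuurp" -> "hcurp" -> "HCURP"
  "lcm" -> "lcm" -> "LCM"
  probe: "tigzib" -> "tigzib" -> "TIGZIB"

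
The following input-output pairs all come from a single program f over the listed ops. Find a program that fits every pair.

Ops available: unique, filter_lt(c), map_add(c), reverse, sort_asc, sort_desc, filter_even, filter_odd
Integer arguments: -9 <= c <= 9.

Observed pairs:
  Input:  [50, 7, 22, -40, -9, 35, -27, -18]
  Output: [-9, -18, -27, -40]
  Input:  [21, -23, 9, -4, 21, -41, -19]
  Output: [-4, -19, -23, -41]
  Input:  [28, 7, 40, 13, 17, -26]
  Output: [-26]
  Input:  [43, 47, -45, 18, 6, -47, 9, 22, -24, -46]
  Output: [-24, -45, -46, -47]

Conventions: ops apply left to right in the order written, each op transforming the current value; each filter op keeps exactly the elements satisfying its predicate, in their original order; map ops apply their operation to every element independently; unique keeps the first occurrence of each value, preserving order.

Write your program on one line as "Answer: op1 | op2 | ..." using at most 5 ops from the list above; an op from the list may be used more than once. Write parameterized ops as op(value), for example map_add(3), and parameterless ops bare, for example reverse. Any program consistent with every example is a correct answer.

unique | sort_asc | filter_lt(6) | reverse

Check, running the answer program on each example:
  [50, 7, 22, -40, -9, 35, -27, -18] -> [50, 7, 22, -40, -9, 35, -27, -18] -> [-40, -27, -18, -9, 7, 22, 35, 50] -> [-40, -27, -18, -9] -> [-9, -18, -27, -40]
  [21, -23, 9, -4, 21, -41, -19] -> [21, -23, 9, -4, -41, -19] -> [-41, -23, -19, -4, 9, 21] -> [-41, -23, -19, -4] -> [-4, -19, -23, -41]
  [28, 7, 40, 13, 17, -26] -> [28, 7, 40, 13, 17, -26] -> [-26, 7, 13, 17, 28, 40] -> [-26] -> [-26]
  [43, 47, -45, 18, 6, -47, 9, 22, -24, -46] -> [43, 47, -45, 18, 6, -47, 9, 22, -24, -46] -> [-47, -46, -45, -24, 6, 9, 18, 22, 43, 47] -> [-47, -46, -45, -24] -> [-24, -45, -46, -47]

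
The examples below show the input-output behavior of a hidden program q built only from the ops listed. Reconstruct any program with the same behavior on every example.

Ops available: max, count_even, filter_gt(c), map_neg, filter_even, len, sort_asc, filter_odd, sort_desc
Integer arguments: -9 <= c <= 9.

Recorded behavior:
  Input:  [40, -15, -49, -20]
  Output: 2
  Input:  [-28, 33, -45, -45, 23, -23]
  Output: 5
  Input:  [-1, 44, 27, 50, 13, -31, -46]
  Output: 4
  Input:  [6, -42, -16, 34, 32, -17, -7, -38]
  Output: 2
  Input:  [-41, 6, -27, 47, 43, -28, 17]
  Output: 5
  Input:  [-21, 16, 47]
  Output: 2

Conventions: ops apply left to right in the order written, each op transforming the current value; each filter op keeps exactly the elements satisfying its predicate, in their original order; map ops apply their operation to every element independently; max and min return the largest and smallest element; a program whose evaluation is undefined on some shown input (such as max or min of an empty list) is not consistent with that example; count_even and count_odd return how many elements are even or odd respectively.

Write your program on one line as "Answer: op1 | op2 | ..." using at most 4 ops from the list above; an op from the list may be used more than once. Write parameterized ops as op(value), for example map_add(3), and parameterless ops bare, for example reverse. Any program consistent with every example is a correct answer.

sort_asc | filter_odd | len

Check, running the answer program on each example:
  [40, -15, -49, -20] -> [-49, -20, -15, 40] -> [-49, -15] -> 2
  [-28, 33, -45, -45, 23, -23] -> [-45, -45, -28, -23, 23, 33] -> [-45, -45, -23, 23, 33] -> 5
  [-1, 44, 27, 50, 13, -31, -46] -> [-46, -31, -1, 13, 27, 44, 50] -> [-31, -1, 13, 27] -> 4
  [6, -42, -16, 34, 32, -17, -7, -38] -> [-42, -38, -17, -16, -7, 6, 32, 34] -> [-17, -7] -> 2
  [-41, 6, -27, 47, 43, -28, 17] -> [-41, -28, -27, 6, 17, 43, 47] -> [-41, -27, 17, 43, 47] -> 5
  [-21, 16, 47] -> [-21, 16, 47] -> [-21, 47] -> 2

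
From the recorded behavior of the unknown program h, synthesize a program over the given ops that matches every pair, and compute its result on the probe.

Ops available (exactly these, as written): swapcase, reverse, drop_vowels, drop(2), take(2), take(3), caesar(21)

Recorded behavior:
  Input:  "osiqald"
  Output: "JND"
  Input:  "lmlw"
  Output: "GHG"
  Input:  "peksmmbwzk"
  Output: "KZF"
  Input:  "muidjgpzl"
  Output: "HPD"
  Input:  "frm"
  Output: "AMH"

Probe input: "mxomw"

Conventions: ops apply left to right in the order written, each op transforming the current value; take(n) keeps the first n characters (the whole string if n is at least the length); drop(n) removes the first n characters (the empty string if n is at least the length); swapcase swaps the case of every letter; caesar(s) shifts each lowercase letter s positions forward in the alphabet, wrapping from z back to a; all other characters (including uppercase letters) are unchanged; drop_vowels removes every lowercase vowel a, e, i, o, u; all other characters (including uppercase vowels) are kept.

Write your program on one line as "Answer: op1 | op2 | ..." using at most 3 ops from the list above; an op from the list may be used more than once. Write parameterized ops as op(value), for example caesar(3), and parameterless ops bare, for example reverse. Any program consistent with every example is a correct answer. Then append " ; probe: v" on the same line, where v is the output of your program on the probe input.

caesar(21) | swapcase | take(3) ; probe: "HSJ"

Check, running the answer program on each example:
  "osiqald" -> "jndlvgy" -> "JNDLVGY" -> "JND"
  "lmlw" -> "ghgr" -> "GHGR" -> "GHG"
  "peksmmbwzk" -> "kzfnhhwruf" -> "KZFNHHWRUF" -> "KZF"
  "muidjgpzl" -> "hpdyebkug" -> "HPDYEBKUG" -> "HPD"
  "frm" -> "amh" -> "AMH" -> "AMH"
  probe: "mxomw" -> "hsjhr" -> "HSJHR" -> "HSJ"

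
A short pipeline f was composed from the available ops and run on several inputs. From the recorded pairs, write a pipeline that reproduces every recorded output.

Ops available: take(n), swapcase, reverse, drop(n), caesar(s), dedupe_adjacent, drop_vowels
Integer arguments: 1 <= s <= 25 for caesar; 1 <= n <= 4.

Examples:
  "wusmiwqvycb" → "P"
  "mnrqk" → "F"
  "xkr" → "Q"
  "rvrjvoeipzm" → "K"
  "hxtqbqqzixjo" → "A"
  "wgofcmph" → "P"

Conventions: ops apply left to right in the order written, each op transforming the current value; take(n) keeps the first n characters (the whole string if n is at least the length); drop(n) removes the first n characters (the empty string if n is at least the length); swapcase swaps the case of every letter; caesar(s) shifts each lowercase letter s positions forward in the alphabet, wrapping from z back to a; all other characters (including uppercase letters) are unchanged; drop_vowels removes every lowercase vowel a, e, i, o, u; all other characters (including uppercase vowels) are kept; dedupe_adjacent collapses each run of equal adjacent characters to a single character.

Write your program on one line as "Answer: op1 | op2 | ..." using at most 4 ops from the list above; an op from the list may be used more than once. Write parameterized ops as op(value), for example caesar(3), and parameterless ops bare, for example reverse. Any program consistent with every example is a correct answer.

caesar(19) | swapcase | take(1)

Check, running the answer program on each example:
  "wusmiwqvycb" -> "pnlfbpjorvu" -> "PNLFBPJORVU" -> "P"
  "mnrqk" -> "fgkjd" -> "FGKJD" -> "F"
  "xkr" -> "qdk" -> "QDK" -> "Q"
  "rvrjvoeipzm" -> "kokcohxbisf" -> "KOKCOHXBISF" -> "K"
  "hxtqbqqzixjo" -> "aqmjujjsbqch" -> "AQMJUJJSBQCH" -> "A"
  "wgofcmph" -> "pzhyvfia" -> "PZHYVFIA" -> "P"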